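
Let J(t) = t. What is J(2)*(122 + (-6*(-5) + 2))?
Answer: 308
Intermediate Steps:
J(2)*(122 + (-6*(-5) + 2)) = 2*(122 + (-6*(-5) + 2)) = 2*(122 + (30 + 2)) = 2*(122 + 32) = 2*154 = 308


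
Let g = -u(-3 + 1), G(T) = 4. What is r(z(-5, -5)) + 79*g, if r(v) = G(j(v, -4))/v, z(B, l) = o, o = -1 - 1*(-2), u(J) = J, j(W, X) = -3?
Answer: 162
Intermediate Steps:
o = 1 (o = -1 + 2 = 1)
z(B, l) = 1
r(v) = 4/v
g = 2 (g = -(-3 + 1) = -1*(-2) = 2)
r(z(-5, -5)) + 79*g = 4/1 + 79*2 = 4*1 + 158 = 4 + 158 = 162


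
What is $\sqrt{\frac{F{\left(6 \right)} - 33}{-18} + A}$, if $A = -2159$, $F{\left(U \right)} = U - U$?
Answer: $\frac{43 i \sqrt{42}}{6} \approx 46.445 i$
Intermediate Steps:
$F{\left(U \right)} = 0$
$\sqrt{\frac{F{\left(6 \right)} - 33}{-18} + A} = \sqrt{\frac{0 - 33}{-18} - 2159} = \sqrt{\left(-33\right) \left(- \frac{1}{18}\right) - 2159} = \sqrt{\frac{11}{6} - 2159} = \sqrt{- \frac{12943}{6}} = \frac{43 i \sqrt{42}}{6}$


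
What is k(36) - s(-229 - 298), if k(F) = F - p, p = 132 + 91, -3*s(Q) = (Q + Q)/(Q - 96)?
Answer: -348449/1869 ≈ -186.44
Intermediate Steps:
s(Q) = -2*Q/(3*(-96 + Q)) (s(Q) = -(Q + Q)/(3*(Q - 96)) = -2*Q/(3*(-96 + Q)))
p = 223
k(F) = -223 + F (k(F) = F - 1*223 = F - 223 = -223 + F)
k(36) - s(-229 - 298) = (-223 + 36) - (-2)*(-229 - 298)/(-288 + 3*(-229 - 298)) = -187 - (-2)*(-527)/(-288 + 3*(-527)) = -187 - (-2)*(-527)/(-288 - 1581) = -187 - (-2)*(-527)/(-1869) = -187 - (-2)*(-527)*(-1)/1869 = -187 - 1*(-1054/1869) = -187 + 1054/1869 = -348449/1869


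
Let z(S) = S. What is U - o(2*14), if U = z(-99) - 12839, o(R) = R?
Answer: -12966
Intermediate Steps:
U = -12938 (U = -99 - 12839 = -12938)
U - o(2*14) = -12938 - 2*14 = -12938 - 1*28 = -12938 - 28 = -12966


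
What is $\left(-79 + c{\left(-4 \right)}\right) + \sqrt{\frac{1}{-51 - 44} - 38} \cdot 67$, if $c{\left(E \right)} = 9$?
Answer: $-70 + \frac{67 i \sqrt{343045}}{95} \approx -70.0 + 413.07 i$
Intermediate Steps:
$\left(-79 + c{\left(-4 \right)}\right) + \sqrt{\frac{1}{-51 - 44} - 38} \cdot 67 = \left(-79 + 9\right) + \sqrt{\frac{1}{-51 - 44} - 38} \cdot 67 = -70 + \sqrt{\frac{1}{-95} - 38} \cdot 67 = -70 + \sqrt{- \frac{1}{95} - 38} \cdot 67 = -70 + \sqrt{- \frac{3611}{95}} \cdot 67 = -70 + \frac{i \sqrt{343045}}{95} \cdot 67 = -70 + \frac{67 i \sqrt{343045}}{95}$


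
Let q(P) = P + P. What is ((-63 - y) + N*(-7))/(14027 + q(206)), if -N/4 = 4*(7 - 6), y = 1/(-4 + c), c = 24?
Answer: 979/288780 ≈ 0.0033901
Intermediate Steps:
q(P) = 2*P
y = 1/20 (y = 1/(-4 + 24) = 1/20 ≈ 0.050000)
N = -16 (N = -16*(7 - 6) = -16 ≈ -16.000)
((-63 - y) + N*(-7))/(14027 + q(206)) = ((-63 - 1*1/20) - 16*(-7))/(14027 + 2*206) = ((-63 - 1/20) + 112)/(14027 + 412) = (-1261/20 + 112)/14439 = (979/20)*(1/14439) = 979/288780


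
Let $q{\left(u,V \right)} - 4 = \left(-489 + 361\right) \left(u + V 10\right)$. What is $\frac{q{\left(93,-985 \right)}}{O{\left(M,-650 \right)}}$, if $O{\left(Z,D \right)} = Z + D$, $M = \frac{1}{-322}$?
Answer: $- \frac{134048600}{69767} \approx -1921.4$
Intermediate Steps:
$q{\left(u,V \right)} = 4 - 1280 V - 128 u$ ($q{\left(u,V \right)} = 4 + \left(-489 + 361\right) \left(u + V 10\right) = 4 - 128 \left(u + 10 V\right) = 4 - \left(128 u + 1280 V\right) = 4 - 1280 V - 128 u$)
$M = - \frac{1}{322} \approx -0.0031056$
$O{\left(Z,D \right)} = D + Z$
$\frac{q{\left(93,-985 \right)}}{O{\left(M,-650 \right)}} = \frac{4 - -1260800 - 11904}{-650 - \frac{1}{322}} = \frac{4 + 1260800 - 11904}{- \frac{209301}{322}} = 1248900 \left(- \frac{322}{209301}\right) = - \frac{134048600}{69767}$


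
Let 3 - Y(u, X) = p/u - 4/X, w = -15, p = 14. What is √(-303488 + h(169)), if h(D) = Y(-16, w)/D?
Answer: I*√184642086210/780 ≈ 550.9*I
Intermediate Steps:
Y(u, X) = 3 - 14/u + 4/X (Y(u, X) = 3 - (14/u - 4/X) = 3 - (-4/X + 14/u) = 3 + (-14/u + 4/X) = 3 - 14/u + 4/X)
h(D) = 433/(120*D) (h(D) = (3 - 14/(-16) + 4/(-15))/D = (3 - 14*(-1/16) + 4*(-1/15))/D = (3 + 7/8 - 4/15)/D = 433/(120*D))
√(-303488 + h(169)) = √(-303488 + (433/120)/169) = √(-303488 + (433/120)*(1/169)) = √(-303488 + 433/20280) = √(-6154736207/20280) = I*√184642086210/780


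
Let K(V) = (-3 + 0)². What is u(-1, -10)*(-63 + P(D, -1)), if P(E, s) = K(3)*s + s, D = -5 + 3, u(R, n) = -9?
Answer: 657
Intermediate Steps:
K(V) = 9 (K(V) = (-3)² = 9)
D = -2
P(E, s) = 10*s (P(E, s) = 9*s + s = 10*s)
u(-1, -10)*(-63 + P(D, -1)) = -9*(-63 + 10*(-1)) = -9*(-63 - 10) = -9*(-73) = 657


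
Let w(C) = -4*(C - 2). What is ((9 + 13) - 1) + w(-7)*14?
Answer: 525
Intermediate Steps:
w(C) = 8 - 4*C (w(C) = -4*(-2 + C) = 8 - 4*C)
((9 + 13) - 1) + w(-7)*14 = ((9 + 13) - 1) + (8 - 4*(-7))*14 = (22 - 1) + (8 + 28)*14 = 21 + 36*14 = 21 + 504 = 525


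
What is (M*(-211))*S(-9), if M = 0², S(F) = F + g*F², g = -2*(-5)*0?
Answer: 0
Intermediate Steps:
g = 0 (g = 10*0 = 0)
S(F) = F (S(F) = F + 0*F² = F + 0 = F)
M = 0
(M*(-211))*S(-9) = (0*(-211))*(-9) = 0*(-9) = 0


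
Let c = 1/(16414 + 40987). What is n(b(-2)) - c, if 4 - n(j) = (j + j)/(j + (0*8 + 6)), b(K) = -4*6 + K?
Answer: 401802/287005 ≈ 1.4000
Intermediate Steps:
b(K) = -24 + K
n(j) = 4 - 2*j/(6 + j) (n(j) = 4 - (j + j)/(j + (0*8 + 6)) = 4 - 2*j/(j + (0 + 6)) = 4 - 2*j/(j + 6) = 4 - 2*j/(6 + j))
c = 1/57401 ≈ 1.7421e-5
n(b(-2)) - c = 2*(12 + (-24 - 2))/(6 + (-24 - 2)) - 1*1/57401 = 2*(12 - 26)/(6 - 26) - 1/57401 = 2*(-14)/(-20) - 1/57401 = 2*(-1/20)*(-14) - 1/57401 = 7/5 - 1/57401 = 401802/287005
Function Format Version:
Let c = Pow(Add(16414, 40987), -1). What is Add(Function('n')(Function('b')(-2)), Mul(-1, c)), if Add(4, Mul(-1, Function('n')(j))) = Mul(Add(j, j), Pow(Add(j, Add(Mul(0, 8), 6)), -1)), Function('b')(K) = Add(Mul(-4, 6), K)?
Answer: Rational(401802, 287005) ≈ 1.4000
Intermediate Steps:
Function('b')(K) = Add(-24, K)
Function('n')(j) = Add(4, Mul(-2, j, Pow(Add(6, j), -1))) (Function('n')(j) = Add(4, Mul(-1, Mul(Add(j, j), Pow(Add(j, Add(Mul(0, 8), 6)), -1)))) = Add(4, Mul(-1, Mul(Mul(2, j), Pow(Add(j, Add(0, 6)), -1)))) = Add(4, Mul(-1, Mul(Mul(2, j), Pow(Add(j, 6), -1)))) = Add(4, Mul(-1, Mul(Mul(2, j), Pow(Add(6, j), -1)))) = Add(4, Mul(-1, Mul(2, j, Pow(Add(6, j), -1)))) = Add(4, Mul(-2, j, Pow(Add(6, j), -1))))
c = Rational(1, 57401) (c = Pow(57401, -1) = Rational(1, 57401) ≈ 1.7421e-5)
Add(Function('n')(Function('b')(-2)), Mul(-1, c)) = Add(Mul(2, Pow(Add(6, Add(-24, -2)), -1), Add(12, Add(-24, -2))), Mul(-1, Rational(1, 57401))) = Add(Mul(2, Pow(Add(6, -26), -1), Add(12, -26)), Rational(-1, 57401)) = Add(Mul(2, Pow(-20, -1), -14), Rational(-1, 57401)) = Add(Mul(2, Rational(-1, 20), -14), Rational(-1, 57401)) = Add(Rational(7, 5), Rational(-1, 57401)) = Rational(401802, 287005)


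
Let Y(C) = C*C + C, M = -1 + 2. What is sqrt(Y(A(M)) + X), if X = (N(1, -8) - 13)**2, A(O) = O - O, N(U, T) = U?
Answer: 12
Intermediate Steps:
M = 1
A(O) = 0
Y(C) = C + C**2 (Y(C) = C**2 + C = C + C**2)
X = 144 (X = (1 - 13)**2 = (-12)**2 = 144)
sqrt(Y(A(M)) + X) = sqrt(0*(1 + 0) + 144) = sqrt(0*1 + 144) = sqrt(0 + 144) = sqrt(144) = 12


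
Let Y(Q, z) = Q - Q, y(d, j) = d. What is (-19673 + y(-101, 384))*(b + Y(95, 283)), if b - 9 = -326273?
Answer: 6451544336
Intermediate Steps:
b = -326264 (b = 9 - 326273 = -326264)
Y(Q, z) = 0
(-19673 + y(-101, 384))*(b + Y(95, 283)) = (-19673 - 101)*(-326264 + 0) = -19774*(-326264) = 6451544336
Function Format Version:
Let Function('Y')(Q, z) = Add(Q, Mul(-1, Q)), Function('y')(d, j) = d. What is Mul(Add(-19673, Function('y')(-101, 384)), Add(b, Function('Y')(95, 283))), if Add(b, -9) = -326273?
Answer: 6451544336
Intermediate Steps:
b = -326264 (b = Add(9, -326273) = -326264)
Function('Y')(Q, z) = 0
Mul(Add(-19673, Function('y')(-101, 384)), Add(b, Function('Y')(95, 283))) = Mul(Add(-19673, -101), Add(-326264, 0)) = Mul(-19774, -326264) = 6451544336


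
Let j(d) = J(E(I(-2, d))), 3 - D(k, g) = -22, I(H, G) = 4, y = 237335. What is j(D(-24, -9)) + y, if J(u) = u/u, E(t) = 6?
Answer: 237336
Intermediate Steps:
J(u) = 1
D(k, g) = 25 (D(k, g) = 3 - 1*(-22) = 3 + 22 = 25)
j(d) = 1
j(D(-24, -9)) + y = 1 + 237335 = 237336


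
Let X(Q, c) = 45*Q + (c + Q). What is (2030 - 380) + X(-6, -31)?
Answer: 1343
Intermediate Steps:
X(Q, c) = c + 46*Q (X(Q, c) = 45*Q + (Q + c) = c + 46*Q)
(2030 - 380) + X(-6, -31) = (2030 - 380) + (-31 + 46*(-6)) = 1650 + (-31 - 276) = 1650 - 307 = 1343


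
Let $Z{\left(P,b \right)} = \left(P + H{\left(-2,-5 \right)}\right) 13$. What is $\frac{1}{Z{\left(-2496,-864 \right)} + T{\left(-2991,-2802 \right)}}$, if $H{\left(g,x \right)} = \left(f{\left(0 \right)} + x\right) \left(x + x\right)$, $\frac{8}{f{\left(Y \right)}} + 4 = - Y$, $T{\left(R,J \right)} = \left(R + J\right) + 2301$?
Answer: $- \frac{1}{35030} \approx -2.8547 \cdot 10^{-5}$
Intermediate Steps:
$T{\left(R,J \right)} = 2301 + J + R$ ($T{\left(R,J \right)} = \left(J + R\right) + 2301 = 2301 + J + R$)
$f{\left(Y \right)} = \frac{8}{-4 - Y}$
$H{\left(g,x \right)} = 2 x \left(-2 + x\right)$ ($H{\left(g,x \right)} = \left(- \frac{8}{4 + 0} + x\right) \left(x + x\right) = \left(- \frac{8}{4} + x\right) 2 x = \left(\left(-8\right) \frac{1}{4} + x\right) 2 x = \left(-2 + x\right) 2 x = 2 x \left(-2 + x\right)$)
$Z{\left(P,b \right)} = 910 + 13 P$ ($Z{\left(P,b \right)} = \left(P + 2 \left(-5\right) \left(-2 - 5\right)\right) 13 = \left(P + 2 \left(-5\right) \left(-7\right)\right) 13 = \left(P + 70\right) 13 = \left(70 + P\right) 13 = 910 + 13 P$)
$\frac{1}{Z{\left(-2496,-864 \right)} + T{\left(-2991,-2802 \right)}} = \frac{1}{\left(910 + 13 \left(-2496\right)\right) - 3492} = \frac{1}{\left(910 - 32448\right) - 3492} = \frac{1}{-31538 - 3492} = \frac{1}{-35030} = - \frac{1}{35030}$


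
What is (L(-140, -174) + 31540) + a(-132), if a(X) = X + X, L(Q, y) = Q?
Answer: 31136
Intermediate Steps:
a(X) = 2*X
(L(-140, -174) + 31540) + a(-132) = (-140 + 31540) + 2*(-132) = 31400 - 264 = 31136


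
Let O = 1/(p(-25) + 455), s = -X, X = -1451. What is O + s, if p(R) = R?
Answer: 623931/430 ≈ 1451.0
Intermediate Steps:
s = 1451 (s = -1*(-1451) = 1451)
O = 1/430 (O = 1/(-25 + 455) = 1/430 ≈ 0.0023256)
O + s = 1/430 + 1451 = 623931/430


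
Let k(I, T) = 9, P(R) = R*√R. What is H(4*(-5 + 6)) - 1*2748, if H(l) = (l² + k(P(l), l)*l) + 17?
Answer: -2679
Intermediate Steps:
P(R) = R^(3/2)
H(l) = 17 + l² + 9*l (H(l) = (l² + 9*l) + 17 = 17 + l² + 9*l)
H(4*(-5 + 6)) - 1*2748 = (17 + (4*(-5 + 6))² + 9*(4*(-5 + 6))) - 1*2748 = (17 + (4*1)² + 9*(4*1)) - 2748 = (17 + 4² + 9*4) - 2748 = (17 + 16 + 36) - 2748 = 69 - 2748 = -2679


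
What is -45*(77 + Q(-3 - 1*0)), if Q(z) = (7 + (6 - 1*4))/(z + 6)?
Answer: -3600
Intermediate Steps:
Q(z) = 9/(6 + z) (Q(z) = (7 + (6 - 4))/(6 + z) = (7 + 2)/(6 + z) = 9/(6 + z))
-45*(77 + Q(-3 - 1*0)) = -45*(77 + 9/(6 + (-3 - 1*0))) = -45*(77 + 9/(6 + (-3 + 0))) = -45*(77 + 9/(6 - 3)) = -45*(77 + 9/3) = -45*(77 + 9*(⅓)) = -45*(77 + 3) = -45*80 = -3600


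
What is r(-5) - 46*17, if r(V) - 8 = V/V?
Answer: -773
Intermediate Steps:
r(V) = 9 (r(V) = 8 + V/V = 8 + 1 = 9)
r(-5) - 46*17 = 9 - 46*17 = 9 - 782 = -773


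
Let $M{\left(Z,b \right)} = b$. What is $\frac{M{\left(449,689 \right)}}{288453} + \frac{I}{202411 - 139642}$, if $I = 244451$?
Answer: $\frac{23518624048}{6035302119} \approx 3.8968$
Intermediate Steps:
$\frac{M{\left(449,689 \right)}}{288453} + \frac{I}{202411 - 139642} = \frac{689}{288453} + \frac{244451}{202411 - 139642} = 689 \cdot \frac{1}{288453} + \frac{244451}{62769} = \frac{689}{288453} + 244451 \cdot \frac{1}{62769} = \frac{689}{288453} + \frac{244451}{62769} = \frac{23518624048}{6035302119}$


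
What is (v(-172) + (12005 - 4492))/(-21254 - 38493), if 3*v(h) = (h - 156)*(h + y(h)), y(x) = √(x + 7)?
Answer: -78955/179241 + 328*I*√165/179241 ≈ -0.4405 + 0.023506*I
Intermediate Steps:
y(x) = √(7 + x)
v(h) = (-156 + h)*(h + √(7 + h))/3 (v(h) = ((h - 156)*(h + √(7 + h)))/3 = ((-156 + h)*(h + √(7 + h)))/3 = (-156 + h)*(h + √(7 + h))/3)
(v(-172) + (12005 - 4492))/(-21254 - 38493) = ((-52*(-172) - 52*√(7 - 172) + (⅓)*(-172)² + (⅓)*(-172)*√(7 - 172)) + (12005 - 4492))/(-21254 - 38493) = ((8944 - 52*I*√165 + (⅓)*29584 + (⅓)*(-172)*√(-165)) + 7513)/(-59747) = ((8944 - 52*I*√165 + 29584/3 + (⅓)*(-172)*(I*√165)) + 7513)*(-1/59747) = ((8944 - 52*I*√165 + 29584/3 - 172*I*√165/3) + 7513)*(-1/59747) = ((56416/3 - 328*I*√165/3) + 7513)*(-1/59747) = (78955/3 - 328*I*√165/3)*(-1/59747) = -78955/179241 + 328*I*√165/179241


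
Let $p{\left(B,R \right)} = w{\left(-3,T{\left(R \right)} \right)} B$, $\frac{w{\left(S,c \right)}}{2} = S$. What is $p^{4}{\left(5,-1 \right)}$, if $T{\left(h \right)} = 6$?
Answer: $810000$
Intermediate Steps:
$w{\left(S,c \right)} = 2 S$
$p{\left(B,R \right)} = - 6 B$ ($p{\left(B,R \right)} = 2 \left(-3\right) B = - 6 B$)
$p^{4}{\left(5,-1 \right)} = \left(\left(-6\right) 5\right)^{4} = \left(-30\right)^{4} = 810000$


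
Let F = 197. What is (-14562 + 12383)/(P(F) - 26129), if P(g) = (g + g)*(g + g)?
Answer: -2179/129107 ≈ -0.016877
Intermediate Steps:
P(g) = 4*g² (P(g) = (2*g)*(2*g) = 4*g²)
(-14562 + 12383)/(P(F) - 26129) = (-14562 + 12383)/(4*197² - 26129) = -2179/(4*38809 - 26129) = -2179/(155236 - 26129) = -2179/129107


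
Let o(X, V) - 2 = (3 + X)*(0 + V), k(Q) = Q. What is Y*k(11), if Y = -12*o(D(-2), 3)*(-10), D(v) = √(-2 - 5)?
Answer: 14520 + 3960*I*√7 ≈ 14520.0 + 10477.0*I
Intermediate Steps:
D(v) = I*√7 (D(v) = √(-7) = I*√7)
o(X, V) = 2 + V*(3 + X) (o(X, V) = 2 + (3 + X)*(0 + V) = 2 + (3 + X)*V = 2 + V*(3 + X))
Y = 1320 + 360*I*√7 (Y = -12*(2 + 3*3 + 3*(I*√7))*(-10) = -12*(2 + 9 + 3*I*√7)*(-10) = -12*(11 + 3*I*√7)*(-10) = (-132 - 36*I*√7)*(-10) = 1320 + 360*I*√7 ≈ 1320.0 + 952.47*I)
Y*k(11) = (1320 + 360*I*√7)*11 = 14520 + 3960*I*√7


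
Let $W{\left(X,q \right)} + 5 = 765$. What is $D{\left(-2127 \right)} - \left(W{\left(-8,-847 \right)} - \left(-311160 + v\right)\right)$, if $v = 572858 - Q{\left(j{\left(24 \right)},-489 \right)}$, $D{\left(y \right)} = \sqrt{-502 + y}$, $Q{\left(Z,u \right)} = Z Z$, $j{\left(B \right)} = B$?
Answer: $260362 + i \sqrt{2629} \approx 2.6036 \cdot 10^{5} + 51.274 i$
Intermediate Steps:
$W{\left(X,q \right)} = 760$ ($W{\left(X,q \right)} = -5 + 765 = 760$)
$Q{\left(Z,u \right)} = Z^{2}$
$v = 572282$ ($v = 572858 - 24^{2} = 572858 - 576 = 572282$)
$D{\left(-2127 \right)} - \left(W{\left(-8,-847 \right)} - \left(-311160 + v\right)\right) = \sqrt{-502 - 2127} - \left(760 + \left(311160 - 572282\right)\right) = \sqrt{-2629} - \left(760 + \left(311160 - 572282\right)\right) = i \sqrt{2629} - \left(760 - 261122\right) = i \sqrt{2629} - -260362 = i \sqrt{2629} + 260362 = 260362 + i \sqrt{2629}$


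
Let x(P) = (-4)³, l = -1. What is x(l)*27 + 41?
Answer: -1687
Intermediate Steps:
x(P) = -64
x(l)*27 + 41 = -64*27 + 41 = -1728 + 41 = -1687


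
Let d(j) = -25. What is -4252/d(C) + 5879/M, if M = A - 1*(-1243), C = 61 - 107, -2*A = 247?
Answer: 9814178/55975 ≈ 175.33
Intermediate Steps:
A = -247/2 (A = -½*247 = -247/2 ≈ -123.50)
C = -46
M = 2239/2 (M = -247/2 - 1*(-1243) = -247/2 + 1243 = 2239/2 ≈ 1119.5)
-4252/d(C) + 5879/M = -4252/(-25) + 5879/(2239/2) = -4252*(-1/25) + 5879*(2/2239) = 4252/25 + 11758/2239 = 9814178/55975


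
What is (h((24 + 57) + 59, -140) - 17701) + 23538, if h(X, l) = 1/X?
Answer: 817181/140 ≈ 5837.0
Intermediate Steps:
(h((24 + 57) + 59, -140) - 17701) + 23538 = (1/((24 + 57) + 59) - 17701) + 23538 = (1/(81 + 59) - 17701) + 23538 = (1/140 - 17701) + 23538 = -2478139/140 + 23538 = 817181/140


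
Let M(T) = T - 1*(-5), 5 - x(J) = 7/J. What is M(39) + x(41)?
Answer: 2002/41 ≈ 48.829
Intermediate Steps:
x(J) = 5 - 7/J
M(T) = 5 + T (M(T) = T + 5 = 5 + T)
M(39) + x(41) = (5 + 39) + (5 - 7/41) = 44 + (5 - 7*1/41) = 44 + (5 - 7/41) = 44 + 198/41 = 2002/41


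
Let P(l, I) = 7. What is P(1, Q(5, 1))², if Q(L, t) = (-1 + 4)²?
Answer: 49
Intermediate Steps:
Q(L, t) = 9 (Q(L, t) = 3² = 9)
P(1, Q(5, 1))² = 7² = 49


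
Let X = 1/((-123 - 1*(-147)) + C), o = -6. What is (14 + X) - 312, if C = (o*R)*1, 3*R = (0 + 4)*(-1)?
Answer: -9535/32 ≈ -297.97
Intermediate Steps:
R = -4/3 (R = ((0 + 4)*(-1))/3 = (4*(-1))/3 = (⅓)*(-4) = -4/3 ≈ -1.3333)
C = 8 (C = -6*(-4/3)*1 = 8*1 = 8)
X = 1/32 (X = 1/((-123 - 1*(-147)) + 8) = 1/((-123 + 147) + 8) = 1/(24 + 8) = 1/32 ≈ 0.031250)
(14 + X) - 312 = (14 + 1/32) - 312 = 449/32 - 312 = -9535/32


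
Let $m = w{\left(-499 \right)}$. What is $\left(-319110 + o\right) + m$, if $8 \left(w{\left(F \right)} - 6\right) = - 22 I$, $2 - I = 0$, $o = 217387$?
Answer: $- \frac{203445}{2} \approx -1.0172 \cdot 10^{5}$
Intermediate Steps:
$I = 2$ ($I = 2 - 0 = 2 + 0 = 2$)
$w{\left(F \right)} = \frac{1}{2}$ ($w{\left(F \right)} = 6 + \frac{\left(-22\right) 2}{8} = 6 + \frac{1}{8} \left(-44\right) = 6 - \frac{11}{2} = \frac{1}{2}$)
$m = \frac{1}{2} \approx 0.5$
$\left(-319110 + o\right) + m = \left(-319110 + 217387\right) + \frac{1}{2} = -101723 + \frac{1}{2} = - \frac{203445}{2}$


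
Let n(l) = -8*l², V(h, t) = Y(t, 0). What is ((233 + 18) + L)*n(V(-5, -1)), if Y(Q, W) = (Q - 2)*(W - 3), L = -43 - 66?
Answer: -92016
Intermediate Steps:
L = -109
Y(Q, W) = (-3 + W)*(-2 + Q) (Y(Q, W) = (-2 + Q)*(-3 + W) = (-3 + W)*(-2 + Q))
V(h, t) = 6 - 3*t (V(h, t) = 6 - 3*t - 2*0 + t*0 = 6 - 3*t + 0 + 0 = 6 - 3*t)
((233 + 18) + L)*n(V(-5, -1)) = ((233 + 18) - 109)*(-8*(6 - 3*(-1))²) = (251 - 109)*(-8*(6 + 3)²) = 142*(-8*9²) = 142*(-8*81) = 142*(-648) = -92016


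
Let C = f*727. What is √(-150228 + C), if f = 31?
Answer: I*√127691 ≈ 357.34*I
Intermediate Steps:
C = 22537 (C = 31*727 = 22537)
√(-150228 + C) = √(-150228 + 22537) = √(-127691) = I*√127691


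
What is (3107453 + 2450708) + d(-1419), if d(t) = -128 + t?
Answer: 5556614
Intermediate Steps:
(3107453 + 2450708) + d(-1419) = (3107453 + 2450708) + (-128 - 1419) = 5558161 - 1547 = 5556614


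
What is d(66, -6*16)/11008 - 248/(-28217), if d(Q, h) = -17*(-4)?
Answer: 1162185/77653184 ≈ 0.014966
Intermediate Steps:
d(Q, h) = 68
d(66, -6*16)/11008 - 248/(-28217) = 68/11008 - 248/(-28217) = 68*(1/11008) - 248*(-1/28217) = 17/2752 + 248/28217 = 1162185/77653184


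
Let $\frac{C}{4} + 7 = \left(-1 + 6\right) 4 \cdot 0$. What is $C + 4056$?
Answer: $4028$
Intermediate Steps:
$C = -28$ ($C = -28 + 4 \left(-1 + 6\right) 4 \cdot 0 = -28 + 4 \cdot 5 \cdot 4 \cdot 0 = -28 + 4 \cdot 20 \cdot 0 = -28 + 4 \cdot 0 = -28 + 0 = -28$)
$C + 4056 = -28 + 4056 = 4028$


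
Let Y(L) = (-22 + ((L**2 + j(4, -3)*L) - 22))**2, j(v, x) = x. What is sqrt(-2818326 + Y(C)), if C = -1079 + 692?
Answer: sqrt(22763766670) ≈ 1.5088e+5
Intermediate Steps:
C = -387
Y(L) = (-44 + L**2 - 3*L)**2 (Y(L) = (-22 + ((L**2 - 3*L) - 22))**2 = (-22 + (-22 + L**2 - 3*L))**2 = (-44 + L**2 - 3*L)**2)
sqrt(-2818326 + Y(C)) = sqrt(-2818326 + (-44 + (-387)**2 - 3*(-387))**2) = sqrt(-2818326 + (-44 + 149769 + 1161)**2) = sqrt(-2818326 + 150886**2) = sqrt(-2818326 + 22766584996) = sqrt(22763766670)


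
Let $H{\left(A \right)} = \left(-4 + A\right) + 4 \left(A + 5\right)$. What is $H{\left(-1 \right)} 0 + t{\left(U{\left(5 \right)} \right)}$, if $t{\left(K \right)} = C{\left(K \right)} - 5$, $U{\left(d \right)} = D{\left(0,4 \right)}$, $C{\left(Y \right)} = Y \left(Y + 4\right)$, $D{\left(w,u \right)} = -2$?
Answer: $-9$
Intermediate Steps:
$C{\left(Y \right)} = Y \left(4 + Y\right)$
$U{\left(d \right)} = -2$
$t{\left(K \right)} = -5 + K \left(4 + K\right)$ ($t{\left(K \right)} = K \left(4 + K\right) - 5 = -5 + K \left(4 + K\right)$)
$H{\left(A \right)} = 16 + 5 A$ ($H{\left(A \right)} = \left(-4 + A\right) + 4 \left(5 + A\right) = \left(-4 + A\right) + \left(20 + 4 A\right) = 16 + 5 A$)
$H{\left(-1 \right)} 0 + t{\left(U{\left(5 \right)} \right)} = \left(16 + 5 \left(-1\right)\right) 0 - \left(5 + 2 \left(4 - 2\right)\right) = \left(16 - 5\right) 0 - 9 = 11 \cdot 0 - 9 = 0 - 9 = -9$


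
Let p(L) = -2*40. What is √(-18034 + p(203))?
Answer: I*√18114 ≈ 134.59*I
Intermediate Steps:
p(L) = -80
√(-18034 + p(203)) = √(-18034 - 80) = √(-18114) = I*√18114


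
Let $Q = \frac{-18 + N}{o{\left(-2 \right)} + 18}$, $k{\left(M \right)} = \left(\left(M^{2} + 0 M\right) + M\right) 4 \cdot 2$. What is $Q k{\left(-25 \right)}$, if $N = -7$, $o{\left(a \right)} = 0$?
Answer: $- \frac{20000}{3} \approx -6666.7$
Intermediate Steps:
$k{\left(M \right)} = 8 M + 8 M^{2}$ ($k{\left(M \right)} = \left(\left(M^{2} + 0\right) + M\right) 4 \cdot 2 = \left(M^{2} + M\right) 4 \cdot 2 = \left(M + M^{2}\right) 4 \cdot 2 = \left(4 M + 4 M^{2}\right) 2 = 8 M + 8 M^{2}$)
$Q = - \frac{25}{18}$ ($Q = \frac{-18 - 7}{0 + 18} = - \frac{25}{18} \approx -1.3889$)
$Q k{\left(-25 \right)} = - \frac{25 \cdot 8 \left(-25\right) \left(1 - 25\right)}{18} = - \frac{25 \cdot 8 \left(-25\right) \left(-24\right)}{18} = \left(- \frac{25}{18}\right) 4800 = - \frac{20000}{3}$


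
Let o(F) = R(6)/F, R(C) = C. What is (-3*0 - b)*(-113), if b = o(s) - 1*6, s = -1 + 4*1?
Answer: -452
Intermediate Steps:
s = 3 (s = -1 + 4 = 3)
o(F) = 6/F
b = -4 (b = 6/3 - 1*6 = 6*(1/3) - 6 = 2 - 6 = -4)
(-3*0 - b)*(-113) = (-3*0 - 1*(-4))*(-113) = (0 + 4)*(-113) = 4*(-113) = -452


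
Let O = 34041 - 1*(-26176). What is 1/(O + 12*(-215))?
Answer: 1/57637 ≈ 1.7350e-5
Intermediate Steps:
O = 60217 (O = 34041 + 26176 = 60217)
1/(O + 12*(-215)) = 1/(60217 + 12*(-215)) = 1/(60217 - 2580) = 1/57637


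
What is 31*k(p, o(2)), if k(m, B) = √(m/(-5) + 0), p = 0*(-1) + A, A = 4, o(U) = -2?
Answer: 62*I*√5/5 ≈ 27.727*I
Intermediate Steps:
p = 4 (p = 0*(-1) + 4 = 0 + 4 = 4)
k(m, B) = √5*√(-m)/5 (k(m, B) = √(m*(-⅕) + 0) = √(-m/5 + 0) = √(-m/5) = √5*√(-m)/5)
31*k(p, o(2)) = 31*(√5*√(-1*4)/5) = 31*(√5*√(-4)/5) = 31*(√5*(2*I)/5) = 31*(2*I*√5/5) = 62*I*√5/5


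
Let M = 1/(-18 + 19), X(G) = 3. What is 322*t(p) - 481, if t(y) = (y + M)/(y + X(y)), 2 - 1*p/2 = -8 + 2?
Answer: -3665/19 ≈ -192.89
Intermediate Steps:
M = 1 (M = 1/1 = 1)
p = 16 (p = 4 - 2*(-8 + 2) = 4 - 2*(-6) = 4 + 12 = 16)
t(y) = (1 + y)/(3 + y) (t(y) = (y + 1)/(y + 3) = (1 + y)/(3 + y))
322*t(p) - 481 = 322*((1 + 16)/(3 + 16)) - 481 = 322*(17/19) - 481 = 5474/19 - 481 = -3665/19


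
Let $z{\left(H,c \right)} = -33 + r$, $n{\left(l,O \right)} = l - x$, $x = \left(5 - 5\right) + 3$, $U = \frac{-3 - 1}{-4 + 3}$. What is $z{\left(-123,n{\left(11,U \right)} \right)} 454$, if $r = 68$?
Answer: $15890$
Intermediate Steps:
$U = 4$ ($U = - \frac{4}{-1} = \left(-4\right) \left(-1\right) = 4$)
$x = 3$ ($x = 0 + 3 = 3$)
$n{\left(l,O \right)} = -3 + l$ ($n{\left(l,O \right)} = l - 3 = -3 + l$)
$z{\left(H,c \right)} = 35$ ($z{\left(H,c \right)} = -33 + 68 = 35$)
$z{\left(-123,n{\left(11,U \right)} \right)} 454 = 35 \cdot 454 = 15890$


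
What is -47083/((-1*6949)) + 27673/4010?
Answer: 381102507/27865490 ≈ 13.676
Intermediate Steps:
-47083/((-1*6949)) + 27673/4010 = -47083/(-6949) + 27673*(1/4010) = -47083*(-1/6949) + 27673/4010 = 47083/6949 + 27673/4010 = 381102507/27865490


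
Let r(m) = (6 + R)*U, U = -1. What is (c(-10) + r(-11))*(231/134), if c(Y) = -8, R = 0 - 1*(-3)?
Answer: -3927/134 ≈ -29.306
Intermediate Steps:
R = 3 (R = 0 + 3 = 3)
r(m) = -9 (r(m) = (6 + 3)*(-1) = 9*(-1) = -9)
(c(-10) + r(-11))*(231/134) = (-8 - 9)*(231/134) = -3927/134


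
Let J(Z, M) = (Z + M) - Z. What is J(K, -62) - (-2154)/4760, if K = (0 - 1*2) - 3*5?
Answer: -146483/2380 ≈ -61.547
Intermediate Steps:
K = -17 (K = (0 - 2) - 15 = -2 - 15 = -17)
J(Z, M) = M (J(Z, M) = (M + Z) - Z = M)
J(K, -62) - (-2154)/4760 = -62 - (-2154)/4760 = -62 - 1*(-1077/2380) = -62 + 1077/2380 = -146483/2380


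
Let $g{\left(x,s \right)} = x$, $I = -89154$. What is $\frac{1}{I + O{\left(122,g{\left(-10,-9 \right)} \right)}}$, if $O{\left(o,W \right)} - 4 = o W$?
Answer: $- \frac{1}{90370} \approx -1.1066 \cdot 10^{-5}$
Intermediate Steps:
$O{\left(o,W \right)} = 4 + W o$ ($O{\left(o,W \right)} = 4 + o W = 4 + W o$)
$\frac{1}{I + O{\left(122,g{\left(-10,-9 \right)} \right)}} = \frac{1}{-89154 + \left(4 - 1220\right)} = \frac{1}{-89154 - 1216} = \frac{1}{-90370} = - \frac{1}{90370}$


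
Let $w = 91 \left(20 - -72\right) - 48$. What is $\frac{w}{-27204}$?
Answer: $- \frac{2081}{6801} \approx -0.30598$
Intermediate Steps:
$w = 8324$ ($w = 91 \left(20 + 72\right) - 48 = 91 \cdot 92 - 48 = 8372 - 48 = 8324$)
$\frac{w}{-27204} = \frac{8324}{-27204} = 8324 \left(- \frac{1}{27204}\right) = - \frac{2081}{6801}$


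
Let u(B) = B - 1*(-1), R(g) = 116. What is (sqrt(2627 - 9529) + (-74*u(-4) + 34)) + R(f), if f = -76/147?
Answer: 372 + I*sqrt(6902) ≈ 372.0 + 83.078*I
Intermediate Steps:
f = -76/147 (f = -76*1/147 = -76/147 ≈ -0.51701)
u(B) = 1 + B (u(B) = B + 1 = 1 + B)
(sqrt(2627 - 9529) + (-74*u(-4) + 34)) + R(f) = (sqrt(2627 - 9529) + (-74*(1 - 4) + 34)) + 116 = (sqrt(-6902) + (-74*(-3) + 34)) + 116 = (I*sqrt(6902) + (222 + 34)) + 116 = (I*sqrt(6902) + 256) + 116 = (256 + I*sqrt(6902)) + 116 = 372 + I*sqrt(6902)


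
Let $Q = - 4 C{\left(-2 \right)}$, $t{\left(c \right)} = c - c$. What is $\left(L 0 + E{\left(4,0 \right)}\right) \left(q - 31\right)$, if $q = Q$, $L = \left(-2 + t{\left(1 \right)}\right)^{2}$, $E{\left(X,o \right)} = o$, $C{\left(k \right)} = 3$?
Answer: $0$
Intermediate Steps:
$t{\left(c \right)} = 0$
$L = 4$ ($L = \left(-2 + 0\right)^{2} = \left(-2\right)^{2} = 4$)
$Q = -12$ ($Q = \left(-4\right) 3 = -12$)
$q = -12$
$\left(L 0 + E{\left(4,0 \right)}\right) \left(q - 31\right) = \left(4 \cdot 0 + 0\right) \left(-12 - 31\right) = \left(0 + 0\right) \left(-43\right) = 0 \left(-43\right) = 0$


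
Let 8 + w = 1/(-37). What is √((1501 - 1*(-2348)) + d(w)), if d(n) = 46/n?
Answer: √37667883/99 ≈ 61.994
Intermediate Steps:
w = -297/37 (w = -8 + 1/(-37) = -8 - 1/37 = -297/37 ≈ -8.0270)
√((1501 - 1*(-2348)) + d(w)) = √((1501 - 1*(-2348)) + 46/(-297/37)) = √((1501 + 2348) + 46*(-37/297)) = √(3849 - 1702/297) = √(1141451/297) = √37667883/99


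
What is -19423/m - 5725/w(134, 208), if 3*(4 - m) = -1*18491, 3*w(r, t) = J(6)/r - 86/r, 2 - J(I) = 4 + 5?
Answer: 14192770111/573593 ≈ 24744.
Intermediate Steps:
J(I) = -7 (J(I) = 2 - (4 + 5) = 2 - 1*9 = 2 - 9 = -7)
w(r, t) = -31/r (w(r, t) = (-7/r - 86/r)/3 = (-93/r)/3 = -31/r)
m = 18503/3 (m = 4 - (-1)*18491/3 = 4 - ⅓*(-18491) = 4 + 18491/3 = 18503/3 ≈ 6167.7)
-19423/m - 5725/w(134, 208) = -19423/18503/3 - 5725/((-31/134)) = -19423*3/18503 - 5725/((-31*1/134)) = -58269/18503 - 5725/(-31/134) = -58269/18503 - 5725*(-134/31) = -58269/18503 + 767150/31 = 14192770111/573593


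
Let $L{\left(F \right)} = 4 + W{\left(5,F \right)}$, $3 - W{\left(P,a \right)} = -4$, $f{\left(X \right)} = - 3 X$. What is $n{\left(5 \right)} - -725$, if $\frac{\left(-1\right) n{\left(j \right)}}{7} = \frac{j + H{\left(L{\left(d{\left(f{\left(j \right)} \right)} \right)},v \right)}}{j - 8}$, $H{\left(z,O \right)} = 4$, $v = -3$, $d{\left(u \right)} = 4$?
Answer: $746$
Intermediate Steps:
$W{\left(P,a \right)} = 7$ ($W{\left(P,a \right)} = 3 - -4 = 3 + 4 = 7$)
$L{\left(F \right)} = 11$ ($L{\left(F \right)} = 4 + 7 = 11$)
$n{\left(j \right)} = - \frac{7 \left(4 + j\right)}{-8 + j}$ ($n{\left(j \right)} = - 7 \frac{j + 4}{j - 8} = - 7 \frac{4 + j}{-8 + j} = - \frac{7 \left(4 + j\right)}{-8 + j}$)
$n{\left(5 \right)} - -725 = \frac{7 \left(-4 - 5\right)}{-8 + 5} - -725 = \frac{7 \left(-4 - 5\right)}{-3} + 725 = 7 \left(- \frac{1}{3}\right) \left(-9\right) + 725 = 21 + 725 = 746$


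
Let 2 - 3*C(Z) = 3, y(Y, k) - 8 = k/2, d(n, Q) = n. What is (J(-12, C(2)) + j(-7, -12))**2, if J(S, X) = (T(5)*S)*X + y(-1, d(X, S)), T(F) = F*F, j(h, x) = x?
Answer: 330625/36 ≈ 9184.0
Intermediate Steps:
y(Y, k) = 8 + k/2
C(Z) = -1/3 (C(Z) = 2/3 - 1/3*3 = 2/3 - 1 = -1/3)
T(F) = F**2
J(S, X) = 8 + X/2 + 25*S*X (J(S, X) = (5**2*S)*X + (8 + X/2) = (25*S)*X + (8 + X/2) = 25*S*X + (8 + X/2) = 8 + X/2 + 25*S*X)
(J(-12, C(2)) + j(-7, -12))**2 = ((8 + (1/2)*(-1/3) + 25*(-12)*(-1/3)) - 12)**2 = ((8 - 1/6 + 100) - 12)**2 = (647/6 - 12)**2 = (575/6)**2 = 330625/36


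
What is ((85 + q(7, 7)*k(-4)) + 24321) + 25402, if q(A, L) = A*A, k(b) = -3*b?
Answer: 50396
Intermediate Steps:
q(A, L) = A²
((85 + q(7, 7)*k(-4)) + 24321) + 25402 = ((85 + 7²*(-3*(-4))) + 24321) + 25402 = ((85 + 49*12) + 24321) + 25402 = ((85 + 588) + 24321) + 25402 = (673 + 24321) + 25402 = 24994 + 25402 = 50396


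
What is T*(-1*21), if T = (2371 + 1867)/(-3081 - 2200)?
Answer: 88998/5281 ≈ 16.852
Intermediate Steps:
T = -4238/5281 (T = 4238/(-5281) = 4238*(-1/5281) = -4238/5281 ≈ -0.80250)
T*(-1*21) = -(-4238)*21/5281 = -4238/5281*(-21) = 88998/5281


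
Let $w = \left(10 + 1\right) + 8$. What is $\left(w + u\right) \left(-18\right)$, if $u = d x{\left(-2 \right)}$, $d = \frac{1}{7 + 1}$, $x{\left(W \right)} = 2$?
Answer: $- \frac{693}{2} \approx -346.5$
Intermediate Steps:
$w = 19$ ($w = 11 + 8 = 19$)
$d = \frac{1}{8} \approx 0.125$
$u = \frac{1}{4}$ ($u = \frac{1}{8} \cdot 2 = \frac{1}{4} \approx 0.25$)
$\left(w + u\right) \left(-18\right) = \left(19 + \frac{1}{4}\right) \left(-18\right) = \frac{77}{4} \left(-18\right) = - \frac{693}{2}$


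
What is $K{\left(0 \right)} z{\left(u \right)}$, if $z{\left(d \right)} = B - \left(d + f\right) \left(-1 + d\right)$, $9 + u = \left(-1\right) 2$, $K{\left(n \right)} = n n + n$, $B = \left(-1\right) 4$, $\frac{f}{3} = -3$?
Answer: $0$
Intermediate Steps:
$f = -9$ ($f = 3 \left(-3\right) = -9$)
$B = -4$
$K{\left(n \right)} = n + n^{2}$ ($K{\left(n \right)} = n^{2} + n = n + n^{2}$)
$u = -11$ ($u = -9 - 2 = -11$)
$z{\left(d \right)} = -4 - \left(-1 + d\right) \left(-9 + d\right)$ ($z{\left(d \right)} = -4 - \left(d - 9\right) \left(-1 + d\right) = -4 - \left(-9 + d\right) \left(-1 + d\right) = -4 - \left(-1 + d\right) \left(-9 + d\right)$)
$K{\left(0 \right)} z{\left(u \right)} = 0 \left(1 + 0\right) \left(-13 - \left(-11\right)^{2} + 10 \left(-11\right)\right) = 0 \cdot 1 \left(-13 - 121 - 110\right) = 0 \left(-13 - 121 - 110\right) = 0 \left(-244\right) = 0$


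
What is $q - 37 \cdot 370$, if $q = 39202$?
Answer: $25512$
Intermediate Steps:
$q - 37 \cdot 370 = 39202 - 37 \cdot 370 = 39202 - 13690 = 25512$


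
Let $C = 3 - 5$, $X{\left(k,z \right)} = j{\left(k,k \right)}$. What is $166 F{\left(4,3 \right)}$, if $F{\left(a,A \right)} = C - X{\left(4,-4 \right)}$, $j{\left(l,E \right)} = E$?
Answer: $-996$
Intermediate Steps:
$X{\left(k,z \right)} = k$
$C = -2$
$F{\left(a,A \right)} = -6$ ($F{\left(a,A \right)} = -2 - 4 = -6$)
$166 F{\left(4,3 \right)} = 166 \left(-6\right) = -996$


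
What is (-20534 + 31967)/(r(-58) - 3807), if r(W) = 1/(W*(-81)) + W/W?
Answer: -53712234/17880587 ≈ -3.0039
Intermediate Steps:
r(W) = 1 - 1/(81*W) (r(W) = -1/81/W + 1 = -1/(81*W) + 1 = 1 - 1/(81*W))
(-20534 + 31967)/(r(-58) - 3807) = (-20534 + 31967)/((-1/81 - 58)/(-58) - 3807) = 11433/(-1/58*(-4699/81) - 3807) = 11433/(4699/4698 - 3807) = 11433/(-17880587/4698) = 11433*(-4698/17880587) = -53712234/17880587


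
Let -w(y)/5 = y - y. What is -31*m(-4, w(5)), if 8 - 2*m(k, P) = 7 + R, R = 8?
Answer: 217/2 ≈ 108.50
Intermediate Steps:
w(y) = 0 (w(y) = -5*(y - y) = -5*0 = 0)
m(k, P) = -7/2 (m(k, P) = 4 - (7 + 8)/2 = 4 - ½*15 = 4 - 15/2 = -7/2)
-31*m(-4, w(5)) = -31*(-7/2) = 217/2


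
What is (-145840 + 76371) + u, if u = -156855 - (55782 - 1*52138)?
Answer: -229968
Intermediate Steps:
u = -160499 (u = -156855 - (55782 - 52138) = -156855 - 1*3644 = -156855 - 3644 = -160499)
(-145840 + 76371) + u = (-145840 + 76371) - 160499 = -69469 - 160499 = -229968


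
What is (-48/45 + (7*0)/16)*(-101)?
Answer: 1616/15 ≈ 107.73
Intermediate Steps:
(-48/45 + (7*0)/16)*(-101) = (-48*1/45 + 0*(1/16))*(-101) = (-16/15 + 0)*(-101) = -16/15*(-101) = 1616/15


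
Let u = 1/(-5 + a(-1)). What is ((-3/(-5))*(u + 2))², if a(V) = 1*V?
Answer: 121/100 ≈ 1.2100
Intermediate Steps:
a(V) = V
u = -⅙ (u = 1/(-5 - 1) = 1/(-6) = -⅙ ≈ -0.16667)
((-3/(-5))*(u + 2))² = ((-3/(-5))*(-⅙ + 2))² = (-3*(-⅕)*(11/6))² = ((⅗)*(11/6))² = (11/10)² = 121/100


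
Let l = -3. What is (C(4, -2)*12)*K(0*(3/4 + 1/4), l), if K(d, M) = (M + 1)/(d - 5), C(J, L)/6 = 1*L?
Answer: -288/5 ≈ -57.600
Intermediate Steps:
C(J, L) = 6*L (C(J, L) = 6*(1*L) = 6*L)
K(d, M) = (1 + M)/(-5 + d)
(C(4, -2)*12)*K(0*(3/4 + 1/4), l) = ((6*(-2))*12)*((1 - 3)/(-5 + 0*(3/4 + 1/4))) = (-12*12)*(-2/(-5 + 0*(3*(¼) + 1*(¼)))) = -144*(-2)/(-5 + 0*(¾ + ¼)) = -144*(-2)/(-5 + 0*1) = -144*(-2)/(-5 + 0) = -144*(-2)/(-5) = -(-144)*(-2)/5 = -144*⅖ = -288/5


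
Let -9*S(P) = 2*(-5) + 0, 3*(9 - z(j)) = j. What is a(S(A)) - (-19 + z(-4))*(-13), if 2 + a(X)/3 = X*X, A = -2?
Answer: -3104/27 ≈ -114.96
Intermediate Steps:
z(j) = 9 - j/3
S(P) = 10/9 (S(P) = -(2*(-5) + 0)/9 = -(-10 + 0)/9 = -⅑*(-10) = 10/9)
a(X) = -6 + 3*X² (a(X) = -6 + 3*(X*X) = -6 + 3*X²)
a(S(A)) - (-19 + z(-4))*(-13) = (-6 + 3*(10/9)²) - (-19 + (9 - ⅓*(-4)))*(-13) = (-6 + 3*(100/81)) - (-19 + (9 + 4/3))*(-13) = (-6 + 100/27) - (-19 + 31/3)*(-13) = -62/27 - (-26)*(-13)/3 = -62/27 - 1*338/3 = -62/27 - 338/3 = -3104/27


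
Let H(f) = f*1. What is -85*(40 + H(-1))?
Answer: -3315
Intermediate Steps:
H(f) = f
-85*(40 + H(-1)) = -85*(40 - 1) = -85*39 = -3315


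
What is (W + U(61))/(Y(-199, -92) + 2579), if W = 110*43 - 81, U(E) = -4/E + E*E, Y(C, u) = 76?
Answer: 510566/161955 ≈ 3.1525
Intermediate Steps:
U(E) = E² - 4/E (U(E) = -4/E + E² = E² - 4/E)
W = 4649 (W = 4730 - 81 = 4649)
(W + U(61))/(Y(-199, -92) + 2579) = (4649 + (-4 + 61³)/61)/(76 + 2579) = (4649 + (-4 + 226981)/61)/2655 = (4649 + (1/61)*226977)*(1/2655) = (4649 + 226977/61)*(1/2655) = (510566/61)*(1/2655) = 510566/161955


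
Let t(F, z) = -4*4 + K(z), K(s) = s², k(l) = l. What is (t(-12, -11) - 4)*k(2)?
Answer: 202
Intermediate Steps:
t(F, z) = -16 + z² (t(F, z) = -4*4 + z² = -16 + z²)
(t(-12, -11) - 4)*k(2) = ((-16 + (-11)²) - 4)*2 = ((-16 + 121) - 4)*2 = (105 - 4)*2 = 101*2 = 202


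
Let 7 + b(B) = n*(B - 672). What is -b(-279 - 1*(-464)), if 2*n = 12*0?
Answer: 7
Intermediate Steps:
n = 0 (n = (12*0)/2 = (½)*0 = 0)
b(B) = -7 (b(B) = -7 + 0*(B - 672) = -7 + 0*(-672 + B) = -7 + 0 = -7)
-b(-279 - 1*(-464)) = -1*(-7) = 7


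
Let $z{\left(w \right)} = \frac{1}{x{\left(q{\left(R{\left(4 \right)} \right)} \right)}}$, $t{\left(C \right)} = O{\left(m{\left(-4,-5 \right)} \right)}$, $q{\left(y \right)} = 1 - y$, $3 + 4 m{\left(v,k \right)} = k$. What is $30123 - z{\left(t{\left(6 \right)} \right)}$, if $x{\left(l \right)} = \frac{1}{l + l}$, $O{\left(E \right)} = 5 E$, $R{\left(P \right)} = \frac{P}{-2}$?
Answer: $30117$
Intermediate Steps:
$m{\left(v,k \right)} = - \frac{3}{4} + \frac{k}{4}$
$R{\left(P \right)} = - \frac{P}{2}$ ($R{\left(P \right)} = P \left(- \frac{1}{2}\right) = - \frac{P}{2}$)
$x{\left(l \right)} = \frac{1}{2 l}$
$t{\left(C \right)} = -10$ ($t{\left(C \right)} = 5 \left(- \frac{3}{4} + \frac{1}{4} \left(-5\right)\right) = 5 \left(- \frac{3}{4} - \frac{5}{4}\right) = 5 \left(-2\right) = -10$)
$z{\left(w \right)} = 6$ ($z{\left(w \right)} = \frac{1}{\frac{1}{2} \frac{1}{1 - \left(- \frac{1}{2}\right) 4}} = \frac{1}{\frac{1}{2} \frac{1}{1 - -2}} = \frac{1}{\frac{1}{2} \frac{1}{1 + 2}} = \frac{1}{\frac{1}{2} \cdot \frac{1}{3}} = \frac{1}{\frac{1}{6}} = 6$)
$30123 - z{\left(t{\left(6 \right)} \right)} = 30123 - 6 = 30117$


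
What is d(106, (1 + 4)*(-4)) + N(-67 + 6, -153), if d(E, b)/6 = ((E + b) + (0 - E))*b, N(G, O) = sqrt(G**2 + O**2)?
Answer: 2400 + sqrt(27130) ≈ 2564.7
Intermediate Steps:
d(E, b) = 6*b**2 (d(E, b) = 6*(((E + b) + (0 - E))*b) = 6*(((E + b) - E)*b) = 6*(b*b) = 6*b**2)
d(106, (1 + 4)*(-4)) + N(-67 + 6, -153) = 6*((1 + 4)*(-4))**2 + sqrt((-67 + 6)**2 + (-153)**2) = 6*(5*(-4))**2 + sqrt((-61)**2 + 23409) = 6*(-20)**2 + sqrt(3721 + 23409) = 6*400 + sqrt(27130) = 2400 + sqrt(27130)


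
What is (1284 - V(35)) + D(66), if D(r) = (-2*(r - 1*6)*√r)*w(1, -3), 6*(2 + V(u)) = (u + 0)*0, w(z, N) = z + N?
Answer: 1286 + 240*√66 ≈ 3235.8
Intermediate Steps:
w(z, N) = N + z
V(u) = -2 (V(u) = -2 + ((u + 0)*0)/6 = -2 + (u*0)/6 = -2 + (⅙)*0 = -2 + 0 = -2)
D(r) = 4*√r*(-6 + r) (D(r) = (-2*(r - 1*6)*√r)*(-3 + 1) = -2*(r - 6)*√r*(-2) = -2*(-6 + r)*√r*(-2) = -2*√r*(-6 + r)*(-2) = 4*√r*(-6 + r))
(1284 - V(35)) + D(66) = (1284 - 1*(-2)) + 4*√66*(-6 + 66) = (1284 + 2) + 4*√66*60 = 1286 + 240*√66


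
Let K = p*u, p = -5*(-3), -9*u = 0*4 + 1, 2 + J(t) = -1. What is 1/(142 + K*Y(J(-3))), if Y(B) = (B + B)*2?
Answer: 1/162 ≈ 0.0061728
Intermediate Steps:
J(t) = -3 (J(t) = -2 - 1 = -3)
u = -1/9 (u = -(0*4 + 1)/9 = -(0 + 1)/9 = -1/9*1 = -1/9 ≈ -0.11111)
Y(B) = 4*B (Y(B) = (2*B)*2 = 4*B)
p = 15
K = -5/3 (K = 15*(-1/9) = -5/3 ≈ -1.6667)
1/(142 + K*Y(J(-3))) = 1/(142 - 20*(-3)/3) = 1/(142 - 5/3*(-12)) = 1/(142 + 20) = 1/162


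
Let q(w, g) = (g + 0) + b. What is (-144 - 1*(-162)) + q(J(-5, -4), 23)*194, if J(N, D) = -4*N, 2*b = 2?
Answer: 4674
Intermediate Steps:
b = 1 (b = (1/2)*2 = 1)
q(w, g) = 1 + g (q(w, g) = (g + 0) + 1 = g + 1 = 1 + g)
(-144 - 1*(-162)) + q(J(-5, -4), 23)*194 = (-144 - 1*(-162)) + (1 + 23)*194 = (-144 + 162) + 24*194 = 18 + 4656 = 4674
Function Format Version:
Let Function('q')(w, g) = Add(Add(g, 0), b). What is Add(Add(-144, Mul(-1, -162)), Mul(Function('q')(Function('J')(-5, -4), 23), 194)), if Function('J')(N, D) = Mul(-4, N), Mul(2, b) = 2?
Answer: 4674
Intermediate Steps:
b = 1 (b = Mul(Rational(1, 2), 2) = 1)
Function('q')(w, g) = Add(1, g) (Function('q')(w, g) = Add(Add(g, 0), 1) = Add(g, 1) = Add(1, g))
Add(Add(-144, Mul(-1, -162)), Mul(Function('q')(Function('J')(-5, -4), 23), 194)) = Add(Add(-144, Mul(-1, -162)), Mul(Add(1, 23), 194)) = Add(Add(-144, 162), Mul(24, 194)) = Add(18, 4656) = 4674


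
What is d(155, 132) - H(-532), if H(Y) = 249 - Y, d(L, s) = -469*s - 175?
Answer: -62864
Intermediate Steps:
d(L, s) = -175 - 469*s
d(155, 132) - H(-532) = (-175 - 469*132) - (249 - 1*(-532)) = (-175 - 61908) - (249 + 532) = -62083 - 1*781 = -62083 - 781 = -62864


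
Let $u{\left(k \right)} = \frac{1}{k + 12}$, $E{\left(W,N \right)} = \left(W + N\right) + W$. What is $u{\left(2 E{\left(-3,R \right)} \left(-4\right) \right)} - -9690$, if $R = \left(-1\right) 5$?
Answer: $\frac{969001}{100} \approx 9690.0$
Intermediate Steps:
$R = -5$
$E{\left(W,N \right)} = N + 2 W$ ($E{\left(W,N \right)} = \left(N + W\right) + W = N + 2 W$)
$u{\left(k \right)} = \frac{1}{12 + k}$
$u{\left(2 E{\left(-3,R \right)} \left(-4\right) \right)} - -9690 = \frac{1}{12 + 2 \left(-5 + 2 \left(-3\right)\right) \left(-4\right)} - -9690 = \frac{1}{12 + 2 \left(-5 - 6\right) \left(-4\right)} + 9690 = \frac{1}{12 + 2 \left(-11\right) \left(-4\right)} + 9690 = \frac{1}{12 - -88} + 9690 = \frac{1}{12 + 88} + 9690 = \frac{1}{100} + 9690 = \frac{969001}{100}$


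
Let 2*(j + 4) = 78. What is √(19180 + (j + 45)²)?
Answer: 2*√6395 ≈ 159.94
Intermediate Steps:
j = 35 (j = -4 + (½)*78 = -4 + 39 = 35)
√(19180 + (j + 45)²) = √(19180 + (35 + 45)²) = √(19180 + 80²) = √(19180 + 6400) = √25580 = 2*√6395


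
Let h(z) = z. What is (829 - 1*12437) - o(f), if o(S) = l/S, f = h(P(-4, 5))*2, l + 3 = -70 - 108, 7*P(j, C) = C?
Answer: -114813/10 ≈ -11481.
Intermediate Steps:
P(j, C) = C/7
l = -181 (l = -3 + (-70 - 108) = -3 - 178 = -181)
f = 10/7 (f = ((1/7)*5)*2 = (5/7)*2 = 10/7 ≈ 1.4286)
o(S) = -181/S
(829 - 1*12437) - o(f) = (829 - 1*12437) - (-181)/10/7 = (829 - 12437) - (-181)*7/10 = -11608 - 1*(-1267/10) = -11608 + 1267/10 = -114813/10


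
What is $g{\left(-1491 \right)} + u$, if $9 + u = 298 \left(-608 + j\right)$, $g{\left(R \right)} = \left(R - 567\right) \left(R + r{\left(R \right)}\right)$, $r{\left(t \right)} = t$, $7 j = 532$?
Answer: $5978411$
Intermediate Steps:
$j = 76$ ($j = \frac{1}{7} \cdot 532 = 76$)
$g{\left(R \right)} = 2 R \left(-567 + R\right)$ ($g{\left(R \right)} = \left(R - 567\right) \left(R + R\right) = \left(-567 + R\right) 2 R = 2 R \left(-567 + R\right)$)
$u = -158545$ ($u = -9 + 298 \left(-608 + 76\right) = -9 + 298 \left(-532\right) = -9 - 158536 = -158545$)
$g{\left(-1491 \right)} + u = 2 \left(-1491\right) \left(-567 - 1491\right) - 158545 = 2 \left(-1491\right) \left(-2058\right) - 158545 = 6136956 - 158545 = 5978411$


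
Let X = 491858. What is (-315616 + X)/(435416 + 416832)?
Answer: 88121/426124 ≈ 0.20680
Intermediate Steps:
(-315616 + X)/(435416 + 416832) = (-315616 + 491858)/(435416 + 416832) = 176242/852248 = 176242*(1/852248) = 88121/426124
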